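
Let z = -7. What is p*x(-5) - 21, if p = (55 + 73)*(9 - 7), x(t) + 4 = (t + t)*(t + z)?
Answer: 29675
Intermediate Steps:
x(t) = -4 + 2*t*(-7 + t) (x(t) = -4 + (t + t)*(t - 7) = -4 + (2*t)*(-7 + t) = -4 + 2*t*(-7 + t))
p = 256 (p = 128*2 = 256)
p*x(-5) - 21 = 256*(-4 - 14*(-5) + 2*(-5)**2) - 21 = 256*(-4 + 70 + 2*25) - 21 = 256*(-4 + 70 + 50) - 21 = 256*116 - 21 = 29696 - 21 = 29675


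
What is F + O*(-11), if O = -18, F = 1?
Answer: 199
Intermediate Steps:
F + O*(-11) = 1 - 18*(-11) = 1 + 198 = 199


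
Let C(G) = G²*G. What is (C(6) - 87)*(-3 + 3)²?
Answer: 0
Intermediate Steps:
C(G) = G³
(C(6) - 87)*(-3 + 3)² = (6³ - 87)*(-3 + 3)² = (216 - 87)*0² = 129*0 = 0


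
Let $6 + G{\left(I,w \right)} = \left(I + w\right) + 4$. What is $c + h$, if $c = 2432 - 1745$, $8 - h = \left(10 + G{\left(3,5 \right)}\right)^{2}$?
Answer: $439$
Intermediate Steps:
$G{\left(I,w \right)} = -2 + I + w$ ($G{\left(I,w \right)} = -6 + \left(\left(I + w\right) + 4\right) = -6 + \left(4 + I + w\right) = -2 + I + w$)
$h = -248$ ($h = 8 - \left(10 + \left(-2 + 3 + 5\right)\right)^{2} = 8 - \left(10 + 6\right)^{2} = 8 - 16^{2} = 8 - 256 = -248$)
$c = 687$
$c + h = 687 - 248 = 439$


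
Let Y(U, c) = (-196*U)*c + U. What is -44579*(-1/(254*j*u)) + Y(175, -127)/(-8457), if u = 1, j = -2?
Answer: -2589992303/4296156 ≈ -602.86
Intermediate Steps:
Y(U, c) = U - 196*U*c (Y(U, c) = -196*U*c + U = U - 196*U*c)
-44579*(-1/(254*j*u)) + Y(175, -127)/(-8457) = -44579/((-2*1*(-2))*127) + (175*(1 - 196*(-127)))/(-8457) = -44579/(-2*(-2)*127) + (175*(1 + 24892))*(-1/8457) = -44579/(4*127) + (175*24893)*(-1/8457) = -44579/508 + 4356275*(-1/8457) = -44579*1/508 - 4356275/8457 = -44579/508 - 4356275/8457 = -2589992303/4296156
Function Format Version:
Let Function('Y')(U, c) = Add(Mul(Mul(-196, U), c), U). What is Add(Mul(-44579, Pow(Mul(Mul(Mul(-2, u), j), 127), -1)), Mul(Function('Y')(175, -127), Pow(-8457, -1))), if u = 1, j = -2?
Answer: Rational(-2589992303, 4296156) ≈ -602.86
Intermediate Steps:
Function('Y')(U, c) = Add(U, Mul(-196, U, c)) (Function('Y')(U, c) = Add(Mul(-196, U, c), U) = Add(U, Mul(-196, U, c)))
Add(Mul(-44579, Pow(Mul(Mul(Mul(-2, u), j), 127), -1)), Mul(Function('Y')(175, -127), Pow(-8457, -1))) = Add(Mul(-44579, Pow(Mul(Mul(Mul(-2, 1), -2), 127), -1)), Mul(Mul(175, Add(1, Mul(-196, -127))), Pow(-8457, -1))) = Add(Mul(-44579, Pow(Mul(Mul(-2, -2), 127), -1)), Mul(Mul(175, Add(1, 24892)), Rational(-1, 8457))) = Add(Mul(-44579, Pow(Mul(4, 127), -1)), Mul(Mul(175, 24893), Rational(-1, 8457))) = Add(Mul(-44579, Pow(508, -1)), Mul(4356275, Rational(-1, 8457))) = Add(Mul(-44579, Rational(1, 508)), Rational(-4356275, 8457)) = Add(Rational(-44579, 508), Rational(-4356275, 8457)) = Rational(-2589992303, 4296156)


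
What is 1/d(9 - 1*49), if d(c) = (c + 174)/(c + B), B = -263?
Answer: -303/134 ≈ -2.2612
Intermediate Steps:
d(c) = (174 + c)/(-263 + c) (d(c) = (c + 174)/(c - 263) = (174 + c)/(-263 + c))
1/d(9 - 1*49) = 1/((174 + (9 - 1*49))/(-263 + (9 - 1*49))) = 1/((174 + (9 - 49))/(-263 + (9 - 49))) = 1/((174 - 40)/(-263 - 40)) = 1/(134/(-303)) = 1/(-1/303*134) = 1/(-134/303) = -303/134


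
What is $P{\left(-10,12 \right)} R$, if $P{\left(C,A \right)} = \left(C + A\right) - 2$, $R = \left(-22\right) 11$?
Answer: $0$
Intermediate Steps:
$R = -242$
$P{\left(C,A \right)} = -2 + A + C$ ($P{\left(C,A \right)} = \left(A + C\right) - 2 = -2 + A + C$)
$P{\left(-10,12 \right)} R = \left(-2 + 12 - 10\right) \left(-242\right) = 0 \left(-242\right) = 0$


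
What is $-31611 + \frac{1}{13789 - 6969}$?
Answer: $- \frac{215587019}{6820} \approx -31611.0$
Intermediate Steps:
$-31611 + \frac{1}{13789 - 6969} = -31611 + \frac{1}{6820} = - \frac{215587019}{6820}$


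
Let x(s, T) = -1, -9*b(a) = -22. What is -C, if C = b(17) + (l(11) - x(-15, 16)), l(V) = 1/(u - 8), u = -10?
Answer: -61/18 ≈ -3.3889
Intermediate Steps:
b(a) = 22/9 (b(a) = -⅑*(-22) = 22/9)
l(V) = -1/18 (l(V) = 1/(-10 - 8) = 1/(-18) = -1/18)
C = 61/18 (C = 22/9 + (-1/18 - 1*(-1)) = 22/9 + (-1/18 + 1) = 22/9 + 17/18 = 61/18 ≈ 3.3889)
-C = -1*61/18 = -61/18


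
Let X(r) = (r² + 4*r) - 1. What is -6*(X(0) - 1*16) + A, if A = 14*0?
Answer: 102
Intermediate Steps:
X(r) = -1 + r² + 4*r
A = 0
-6*(X(0) - 1*16) + A = -6*((-1 + 0² + 4*0) - 1*16) + 0 = -6*((-1 + 0 + 0) - 16) + 0 = -6*(-1 - 16) + 0 = -6*(-17) + 0 = 102 + 0 = 102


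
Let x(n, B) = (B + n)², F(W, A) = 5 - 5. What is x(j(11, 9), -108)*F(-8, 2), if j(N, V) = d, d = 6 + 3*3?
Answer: 0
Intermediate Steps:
d = 15 (d = 6 + 9 = 15)
F(W, A) = 0
j(N, V) = 15
x(j(11, 9), -108)*F(-8, 2) = (-108 + 15)²*0 = (-93)²*0 = 8649*0 = 0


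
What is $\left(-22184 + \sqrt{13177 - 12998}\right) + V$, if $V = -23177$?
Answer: $-45361 + \sqrt{179} \approx -45348.0$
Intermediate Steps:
$\left(-22184 + \sqrt{13177 - 12998}\right) + V = \left(-22184 + \sqrt{13177 - 12998}\right) - 23177 = \left(-22184 + \sqrt{179}\right) - 23177 = -45361 + \sqrt{179}$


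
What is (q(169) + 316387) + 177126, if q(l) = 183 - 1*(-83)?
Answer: 493779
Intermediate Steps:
q(l) = 266 (q(l) = 183 + 83 = 266)
(q(169) + 316387) + 177126 = (266 + 316387) + 177126 = 316653 + 177126 = 493779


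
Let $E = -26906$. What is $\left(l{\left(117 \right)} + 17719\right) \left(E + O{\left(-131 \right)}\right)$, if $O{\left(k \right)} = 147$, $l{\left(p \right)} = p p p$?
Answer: $-43331704988$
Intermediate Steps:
$l{\left(p \right)} = p^{3}$ ($l{\left(p \right)} = p^{2} p = p^{3}$)
$\left(l{\left(117 \right)} + 17719\right) \left(E + O{\left(-131 \right)}\right) = \left(117^{3} + 17719\right) \left(-26906 + 147\right) = \left(1601613 + 17719\right) \left(-26759\right) = 1619332 \left(-26759\right) = -43331704988$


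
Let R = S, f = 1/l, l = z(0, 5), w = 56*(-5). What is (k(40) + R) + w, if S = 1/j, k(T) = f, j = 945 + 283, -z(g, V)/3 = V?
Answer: -5158813/18420 ≈ -280.07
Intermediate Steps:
z(g, V) = -3*V
j = 1228
w = -280
l = -15 (l = -3*5 = -15)
f = -1/15 (f = 1/(-15) = -1/15 ≈ -0.066667)
k(T) = -1/15
S = 1/1228 ≈ 0.00081433
R = 1/1228 ≈ 0.00081433
(k(40) + R) + w = (-1/15 + 1/1228) - 280 = -1213/18420 - 280 = -5158813/18420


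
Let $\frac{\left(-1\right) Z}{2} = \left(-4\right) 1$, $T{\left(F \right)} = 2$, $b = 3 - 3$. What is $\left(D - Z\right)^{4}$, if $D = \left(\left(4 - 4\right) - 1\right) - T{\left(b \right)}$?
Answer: $14641$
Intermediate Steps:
$b = 0$ ($b = 3 - 3 = 0$)
$Z = 8$ ($Z = - 2 \left(\left(-4\right) 1\right) = \left(-2\right) \left(-4\right) = 8$)
$D = -3$ ($D = \left(\left(4 - 4\right) - 1\right) - 2 = \left(0 - 1\right) - 2 = -1 - 2 = -3$)
$\left(D - Z\right)^{4} = \left(-3 - 8\right)^{4} = \left(-11\right)^{4} = 14641$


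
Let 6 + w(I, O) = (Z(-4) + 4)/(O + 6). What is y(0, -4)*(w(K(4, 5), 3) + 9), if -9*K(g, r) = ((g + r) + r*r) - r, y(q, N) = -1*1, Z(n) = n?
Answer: -3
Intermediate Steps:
y(q, N) = -1
K(g, r) = -g/9 - r²/9 (K(g, r) = -(((g + r) + r*r) - r)/9 = -(((g + r) + r²) - r)/9 = -((g + r + r²) - r)/9 = -(g + r²)/9 = -g/9 - r²/9)
w(I, O) = -6 (w(I, O) = -6 + (-4 + 4)/(O + 6) = -6 + 0/(6 + O) = -6 + 0 = -6)
y(0, -4)*(w(K(4, 5), 3) + 9) = -(-6 + 9) = -1*3 = -3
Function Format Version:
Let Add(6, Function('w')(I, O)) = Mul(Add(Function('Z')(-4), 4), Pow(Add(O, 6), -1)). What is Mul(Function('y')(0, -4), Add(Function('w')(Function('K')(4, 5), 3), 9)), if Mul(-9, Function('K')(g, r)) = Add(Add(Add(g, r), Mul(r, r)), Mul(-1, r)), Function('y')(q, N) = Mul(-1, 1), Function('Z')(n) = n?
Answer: -3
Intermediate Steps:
Function('y')(q, N) = -1
Function('K')(g, r) = Add(Mul(Rational(-1, 9), g), Mul(Rational(-1, 9), Pow(r, 2))) (Function('K')(g, r) = Mul(Rational(-1, 9), Add(Add(Add(g, r), Mul(r, r)), Mul(-1, r))) = Mul(Rational(-1, 9), Add(Add(Add(g, r), Pow(r, 2)), Mul(-1, r))) = Mul(Rational(-1, 9), Add(Add(g, r, Pow(r, 2)), Mul(-1, r))) = Mul(Rational(-1, 9), Add(g, Pow(r, 2))) = Add(Mul(Rational(-1, 9), g), Mul(Rational(-1, 9), Pow(r, 2))))
Function('w')(I, O) = -6 (Function('w')(I, O) = Add(-6, Mul(Add(-4, 4), Pow(Add(O, 6), -1))) = Add(-6, Mul(0, Pow(Add(6, O), -1))) = Add(-6, 0) = -6)
Mul(Function('y')(0, -4), Add(Function('w')(Function('K')(4, 5), 3), 9)) = Mul(-1, Add(-6, 9)) = Mul(-1, 3) = -3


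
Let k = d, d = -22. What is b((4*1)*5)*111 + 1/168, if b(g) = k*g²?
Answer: -164102399/168 ≈ -9.7680e+5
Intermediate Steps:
k = -22
b(g) = -22*g²
b((4*1)*5)*111 + 1/168 = -22*((4*1)*5)²*111 + 1/168 = -22*(4*5)²*111 + 1/168 = -22*20²*111 + 1/168 = -22*400*111 + 1/168 = -8800*111 + 1/168 = -976800 + 1/168 = -164102399/168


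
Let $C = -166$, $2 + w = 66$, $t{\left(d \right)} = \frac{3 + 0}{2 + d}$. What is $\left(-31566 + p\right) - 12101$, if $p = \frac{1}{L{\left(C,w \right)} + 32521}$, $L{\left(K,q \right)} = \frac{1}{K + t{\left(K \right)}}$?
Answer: $- \frac{38664905953474}{885449103} \approx -43667.0$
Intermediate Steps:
$t{\left(d \right)} = \frac{3}{2 + d}$
$w = 64$ ($w = -2 + 66 = 64$)
$L{\left(K,q \right)} = \frac{1}{K + \frac{3}{2 + K}}$
$p = \frac{27227}{885449103}$ ($p = \frac{1}{\frac{2 - 166}{3 - 166 \left(2 - 166\right)} + 32521} = \frac{1}{\frac{1}{3 - -27224} \left(-164\right) + 32521} = \frac{1}{\frac{1}{3 + 27224} \left(-164\right) + 32521} = \frac{1}{\frac{1}{27227} \left(-164\right) + 32521} = \frac{1}{- \frac{164}{27227} + 32521} = \frac{1}{\frac{885449103}{27227}} = \frac{27227}{885449103} \approx 3.0749 \cdot 10^{-5}$)
$\left(-31566 + p\right) - 12101 = \left(-31566 + \frac{27227}{885449103}\right) - 12101 = - \frac{27950086358071}{885449103} - 12101 = - \frac{38664905953474}{885449103}$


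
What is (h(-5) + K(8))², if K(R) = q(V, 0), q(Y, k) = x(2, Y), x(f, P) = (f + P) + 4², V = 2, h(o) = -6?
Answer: 196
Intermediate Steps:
x(f, P) = 16 + P + f (x(f, P) = (P + f) + 16 = 16 + P + f)
q(Y, k) = 18 + Y (q(Y, k) = 16 + Y + 2 = 18 + Y)
K(R) = 20 (K(R) = 18 + 2 = 20)
(h(-5) + K(8))² = (-6 + 20)² = 14² = 196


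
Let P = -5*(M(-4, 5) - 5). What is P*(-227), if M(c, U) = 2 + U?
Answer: 2270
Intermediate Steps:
P = -10 (P = -5*((2 + 5) - 5) = -5*(7 - 5) = -5*2 = -10)
P*(-227) = -10*(-227) = 2270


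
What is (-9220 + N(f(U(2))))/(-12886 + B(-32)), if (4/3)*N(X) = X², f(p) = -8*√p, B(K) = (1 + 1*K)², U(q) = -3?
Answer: 9364/11925 ≈ 0.78524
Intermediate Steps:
B(K) = (1 + K)²
N(X) = 3*X²/4
(-9220 + N(f(U(2))))/(-12886 + B(-32)) = (-9220 + 3*(-8*I*√3)²/4)/(-12886 + (1 - 32)²) = (-9220 + 3*(-8*I*√3)²/4)/(-12886 + (-31)²) = (-9220 + 3*(-8*I*√3)²/4)/(-12886 + 961) = (-9220 + (¾)*(-192))/(-11925) = (-9220 - 144)*(-1/11925) = -9364*(-1/11925) = 9364/11925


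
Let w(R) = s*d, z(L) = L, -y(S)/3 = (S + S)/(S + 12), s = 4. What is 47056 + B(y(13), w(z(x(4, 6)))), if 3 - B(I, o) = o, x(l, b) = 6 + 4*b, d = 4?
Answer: 47043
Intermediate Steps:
y(S) = -6*S/(12 + S) (y(S) = -3*(S + S)/(S + 12) = -3*2*S/(12 + S) = -6*S/(12 + S))
w(R) = 16 (w(R) = 4*4 = 16)
B(I, o) = 3 - o
47056 + B(y(13), w(z(x(4, 6)))) = 47056 + (3 - 1*16) = 47056 + (3 - 16) = 47056 - 13 = 47043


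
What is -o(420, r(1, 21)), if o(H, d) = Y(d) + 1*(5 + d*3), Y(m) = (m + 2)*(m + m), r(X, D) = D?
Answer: -1034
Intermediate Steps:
Y(m) = 2*m*(2 + m) (Y(m) = (2 + m)*(2*m) = 2*m*(2 + m))
o(H, d) = 5 + 3*d + 2*d*(2 + d) (o(H, d) = 2*d*(2 + d) + 1*(5 + d*3) = 2*d*(2 + d) + 1*(5 + 3*d) = 2*d*(2 + d) + (5 + 3*d) = 5 + 3*d + 2*d*(2 + d))
-o(420, r(1, 21)) = -(5 + 2*21**2 + 7*21) = -(5 + 2*441 + 147) = -(5 + 882 + 147) = -1*1034 = -1034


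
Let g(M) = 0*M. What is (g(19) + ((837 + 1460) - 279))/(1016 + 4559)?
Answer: 2018/5575 ≈ 0.36197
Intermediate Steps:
g(M) = 0
(g(19) + ((837 + 1460) - 279))/(1016 + 4559) = (0 + ((837 + 1460) - 279))/(1016 + 4559) = (0 + (2297 - 279))/5575 = (0 + 2018)*(1/5575) = 2018*(1/5575) = 2018/5575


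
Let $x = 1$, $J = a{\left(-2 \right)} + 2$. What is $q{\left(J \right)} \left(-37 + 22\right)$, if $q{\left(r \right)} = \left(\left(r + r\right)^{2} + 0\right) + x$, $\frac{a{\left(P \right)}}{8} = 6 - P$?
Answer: $-261375$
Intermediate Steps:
$a{\left(P \right)} = 48 - 8 P$ ($a{\left(P \right)} = 8 \left(6 - P\right) = 48 - 8 P$)
$J = 66$ ($J = \left(48 - -16\right) + 2 = \left(48 + 16\right) + 2 = 64 + 2 = 66$)
$q{\left(r \right)} = 1 + 4 r^{2}$ ($q{\left(r \right)} = \left(\left(r + r\right)^{2} + 0\right) + 1 = \left(\left(2 r\right)^{2} + 0\right) + 1 = \left(4 r^{2} + 0\right) + 1 = 4 r^{2} + 1 = 1 + 4 r^{2}$)
$q{\left(J \right)} \left(-37 + 22\right) = \left(1 + 4 \cdot 66^{2}\right) \left(-37 + 22\right) = \left(1 + 4 \cdot 4356\right) \left(-15\right) = \left(1 + 17424\right) \left(-15\right) = 17425 \left(-15\right) = -261375$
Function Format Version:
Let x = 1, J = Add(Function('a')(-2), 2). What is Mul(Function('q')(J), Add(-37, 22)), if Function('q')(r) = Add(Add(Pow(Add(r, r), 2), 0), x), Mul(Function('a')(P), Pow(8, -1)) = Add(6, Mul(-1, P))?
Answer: -261375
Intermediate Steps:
Function('a')(P) = Add(48, Mul(-8, P)) (Function('a')(P) = Mul(8, Add(6, Mul(-1, P))) = Add(48, Mul(-8, P)))
J = 66 (J = Add(Add(48, Mul(-8, -2)), 2) = Add(Add(48, 16), 2) = Add(64, 2) = 66)
Function('q')(r) = Add(1, Mul(4, Pow(r, 2))) (Function('q')(r) = Add(Add(Pow(Add(r, r), 2), 0), 1) = Add(Add(Pow(Mul(2, r), 2), 0), 1) = Add(Add(Mul(4, Pow(r, 2)), 0), 1) = Add(Mul(4, Pow(r, 2)), 1) = Add(1, Mul(4, Pow(r, 2))))
Mul(Function('q')(J), Add(-37, 22)) = Mul(Add(1, Mul(4, Pow(66, 2))), Add(-37, 22)) = Mul(Add(1, Mul(4, 4356)), -15) = Mul(Add(1, 17424), -15) = Mul(17425, -15) = -261375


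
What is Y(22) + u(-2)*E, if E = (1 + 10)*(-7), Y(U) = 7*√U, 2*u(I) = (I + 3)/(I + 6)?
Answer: -77/8 + 7*√22 ≈ 23.208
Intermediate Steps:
u(I) = (3 + I)/(2*(6 + I)) (u(I) = ((I + 3)/(I + 6))/2 = ((3 + I)/(6 + I))/2 = (3 + I)/(2*(6 + I)))
E = -77 (E = 11*(-7) = -77)
Y(22) + u(-2)*E = 7*√22 + ((3 - 2)/(2*(6 - 2)))*(-77) = 7*√22 + ((½)*1/4)*(-77) = 7*√22 + ((½)*(¼)*1)*(-77) = 7*√22 + (⅛)*(-77) = 7*√22 - 77/8 = -77/8 + 7*√22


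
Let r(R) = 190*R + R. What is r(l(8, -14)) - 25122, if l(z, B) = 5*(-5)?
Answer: -29897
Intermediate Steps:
l(z, B) = -25
r(R) = 191*R
r(l(8, -14)) - 25122 = 191*(-25) - 25122 = -4775 - 25122 = -29897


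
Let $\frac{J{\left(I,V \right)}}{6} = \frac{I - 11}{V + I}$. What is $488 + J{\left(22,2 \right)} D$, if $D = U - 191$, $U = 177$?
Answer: $\frac{899}{2} \approx 449.5$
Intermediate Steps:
$J{\left(I,V \right)} = \frac{6 \left(-11 + I\right)}{I + V}$ ($J{\left(I,V \right)} = 6 \frac{I - 11}{V + I} = 6 \frac{-11 + I}{I + V} = \frac{6 \left(-11 + I\right)}{I + V}$)
$D = -14$ ($D = 177 - 191 = -14$)
$488 + J{\left(22,2 \right)} D = 488 + \frac{6 \left(-11 + 22\right)}{22 + 2} \left(-14\right) = 488 + 6 \cdot \frac{1}{24} \cdot 11 \left(-14\right) = 488 + \frac{11}{4} \left(-14\right) = 488 - \frac{77}{2} = \frac{899}{2}$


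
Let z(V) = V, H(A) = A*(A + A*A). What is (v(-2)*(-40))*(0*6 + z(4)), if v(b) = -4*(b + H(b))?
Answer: -3840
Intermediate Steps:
H(A) = A*(A + A²)
v(b) = -4*b - 4*b²*(1 + b) (v(b) = -4*(b + b²*(1 + b)) = -4*b - 4*b²*(1 + b))
(v(-2)*(-40))*(0*6 + z(4)) = ((4*(-2)*(-1 - 2*(-1 - 1*(-2))))*(-40))*(0*6 + 4) = ((4*(-2)*(-1 - 2*(-1 + 2)))*(-40))*(0 + 4) = ((4*(-2)*(-1 - 2*1))*(-40))*4 = ((4*(-2)*(-1 - 2))*(-40))*4 = ((4*(-2)*(-3))*(-40))*4 = (24*(-40))*4 = -960*4 = -3840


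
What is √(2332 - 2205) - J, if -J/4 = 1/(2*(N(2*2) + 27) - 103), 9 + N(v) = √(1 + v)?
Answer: -268/4469 + √127 - 8*√5/4469 ≈ 11.205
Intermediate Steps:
N(v) = -9 + √(1 + v)
J = -4/(-67 + 2*√5) (J = -4/(2*((-9 + √(1 + 2*2)) + 27) - 103) = -4/(2*((-9 + √(1 + 4)) + 27) - 103) = -4/(2*((-9 + √5) + 27) - 103) = -4/(2*(18 + √5) - 103) = -4/((36 + 2*√5) - 103) = -4/(-67 + 2*√5) ≈ 0.063972)
√(2332 - 2205) - J = √(2332 - 2205) - (268/4469 + 8*√5/4469) = √127 + (-268/4469 - 8*√5/4469) = -268/4469 + √127 - 8*√5/4469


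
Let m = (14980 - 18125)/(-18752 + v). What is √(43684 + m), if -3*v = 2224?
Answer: √1292352229/172 ≈ 209.01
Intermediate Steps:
v = -2224/3 (v = -⅓*2224 = -2224/3 ≈ -741.33)
m = 111/688 (m = (14980 - 18125)/(-18752 - 2224/3) = -3145/(-58480/3) = -3145*(-3/58480) = 111/688 ≈ 0.16134)
√(43684 + m) = √(43684 + 111/688) = √(30054703/688) = √1292352229/172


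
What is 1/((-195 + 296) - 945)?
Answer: -1/844 ≈ -0.0011848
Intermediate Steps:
1/((-195 + 296) - 945) = 1/(101 - 945) = 1/(-844) = -1/844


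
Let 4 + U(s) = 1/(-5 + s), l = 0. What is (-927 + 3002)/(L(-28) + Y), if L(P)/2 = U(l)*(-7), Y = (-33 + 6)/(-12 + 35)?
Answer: 238625/6627 ≈ 36.008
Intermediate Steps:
U(s) = -4 + 1/(-5 + s)
Y = -27/23 ≈ -1.1739
L(P) = 294/5 (L(P) = 2*(((21 - 4*0)/(-5 + 0))*(-7)) = 2*(((21 + 0)/(-5))*(-7)) = 2*(-⅕*21*(-7)) = 2*(-21/5*(-7)) = 2*(147/5) = 294/5)
(-927 + 3002)/(L(-28) + Y) = (-927 + 3002)/(294/5 - 27/23) = 2075/(6627/115) = 2075*(115/6627) = 238625/6627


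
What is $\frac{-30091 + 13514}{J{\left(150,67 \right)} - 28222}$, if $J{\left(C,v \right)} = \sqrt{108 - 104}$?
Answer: $\frac{16577}{28220} \approx 0.58742$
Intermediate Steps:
$J{\left(C,v \right)} = 2$ ($J{\left(C,v \right)} = \sqrt{4} = 2$)
$\frac{-30091 + 13514}{J{\left(150,67 \right)} - 28222} = \frac{-30091 + 13514}{2 - 28222} = - \frac{16577}{-28220} = \left(-16577\right) \left(- \frac{1}{28220}\right) = \frac{16577}{28220}$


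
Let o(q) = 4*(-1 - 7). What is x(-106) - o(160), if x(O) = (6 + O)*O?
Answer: 10632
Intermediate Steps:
o(q) = -32 (o(q) = 4*(-8) = -32)
x(O) = O*(6 + O)
x(-106) - o(160) = -106*(6 - 106) - 1*(-32) = -106*(-100) + 32 = 10600 + 32 = 10632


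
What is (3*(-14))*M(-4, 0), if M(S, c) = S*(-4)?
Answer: -672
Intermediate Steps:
M(S, c) = -4*S
(3*(-14))*M(-4, 0) = (3*(-14))*(-4*(-4)) = -42*16 = -672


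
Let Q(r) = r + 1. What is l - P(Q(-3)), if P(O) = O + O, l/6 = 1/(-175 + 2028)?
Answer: 7418/1853 ≈ 4.0032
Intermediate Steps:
Q(r) = 1 + r
l = 6/1853 (l = 6/(-175 + 2028) = 6/1853 ≈ 0.0032380)
P(O) = 2*O
l - P(Q(-3)) = 6/1853 - 2*(1 - 3) = 6/1853 - 2*(-2) = 6/1853 - 1*(-4) = 6/1853 + 4 = 7418/1853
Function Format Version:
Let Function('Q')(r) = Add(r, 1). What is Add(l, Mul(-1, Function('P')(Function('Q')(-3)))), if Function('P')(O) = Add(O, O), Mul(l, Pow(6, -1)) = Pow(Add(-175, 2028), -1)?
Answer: Rational(7418, 1853) ≈ 4.0032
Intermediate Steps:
Function('Q')(r) = Add(1, r)
l = Rational(6, 1853) (l = Mul(6, Pow(Add(-175, 2028), -1)) = Mul(6, Pow(1853, -1)) = Mul(6, Rational(1, 1853)) = Rational(6, 1853) ≈ 0.0032380)
Function('P')(O) = Mul(2, O)
Add(l, Mul(-1, Function('P')(Function('Q')(-3)))) = Add(Rational(6, 1853), Mul(-1, Mul(2, Add(1, -3)))) = Add(Rational(6, 1853), Mul(-1, Mul(2, -2))) = Add(Rational(6, 1853), Mul(-1, -4)) = Add(Rational(6, 1853), 4) = Rational(7418, 1853)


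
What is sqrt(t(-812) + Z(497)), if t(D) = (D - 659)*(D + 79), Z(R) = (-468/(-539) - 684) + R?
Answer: 6*sqrt(177549977)/77 ≈ 1038.3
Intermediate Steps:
Z(R) = -368208/539 + R (Z(R) = (-468*(-1/539) - 684) + R = (468/539 - 684) + R = -368208/539 + R)
t(D) = (-659 + D)*(79 + D)
sqrt(t(-812) + Z(497)) = sqrt((-52061 + (-812)**2 - 580*(-812)) + (-368208/539 + 497)) = sqrt((-52061 + 659344 + 470960) - 100325/539) = sqrt(1078243 - 100325/539) = sqrt(581072652/539) = 6*sqrt(177549977)/77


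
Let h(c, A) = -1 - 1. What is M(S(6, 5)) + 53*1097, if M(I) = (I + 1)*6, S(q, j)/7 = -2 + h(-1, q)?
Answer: 57979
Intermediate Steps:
h(c, A) = -2
S(q, j) = -28 (S(q, j) = 7*(-2 - 2) = 7*(-4) = -28)
M(I) = 6 + 6*I (M(I) = (1 + I)*6 = 6 + 6*I)
M(S(6, 5)) + 53*1097 = (6 + 6*(-28)) + 53*1097 = (6 - 168) + 58141 = -162 + 58141 = 57979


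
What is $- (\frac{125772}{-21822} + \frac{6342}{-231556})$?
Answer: $\frac{2438471363}{421084586} \approx 5.7909$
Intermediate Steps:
$- (\frac{125772}{-21822} + \frac{6342}{-231556}) = - (125772 \left(- \frac{1}{21822}\right) + 6342 \left(- \frac{1}{231556}\right)) = - (- \frac{20962}{3637} - \frac{3171}{115778}) = \left(-1\right) \left(- \frac{2438471363}{421084586}\right) = \frac{2438471363}{421084586}$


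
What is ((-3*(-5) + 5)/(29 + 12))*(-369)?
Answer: -180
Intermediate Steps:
((-3*(-5) + 5)/(29 + 12))*(-369) = ((15 + 5)/41)*(-369) = (20*(1/41))*(-369) = (20/41)*(-369) = -180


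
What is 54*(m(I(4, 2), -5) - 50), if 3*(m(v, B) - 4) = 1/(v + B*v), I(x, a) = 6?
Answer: -9939/4 ≈ -2484.8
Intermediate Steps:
m(v, B) = 4 + 1/(3*(v + B*v))
54*(m(I(4, 2), -5) - 50) = 54*((⅓)*(1 + 12*6 + 12*(-5)*6)/(6*(1 - 5)) - 50) = 54*((⅓)*(⅙)*(1 + 72 - 360)/(-4) - 50) = 54*((⅓)*(⅙)*(-¼)*(-287) - 50) = 54*(287/72 - 50) = 54*(-3313/72) = -9939/4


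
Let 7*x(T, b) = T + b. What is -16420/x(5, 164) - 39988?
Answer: -6872912/169 ≈ -40668.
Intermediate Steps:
x(T, b) = T/7 + b/7 (x(T, b) = (T + b)/7 = T/7 + b/7)
-16420/x(5, 164) - 39988 = -16420/((1/7)*5 + (1/7)*164) - 39988 = -16420/(5/7 + 164/7) - 39988 = -16420/169/7 - 39988 = -16420*7/169 - 39988 = -114940/169 - 39988 = -6872912/169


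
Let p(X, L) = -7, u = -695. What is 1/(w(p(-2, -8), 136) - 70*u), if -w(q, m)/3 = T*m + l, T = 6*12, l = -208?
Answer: 1/19898 ≈ 5.0256e-5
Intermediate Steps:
T = 72
w(q, m) = 624 - 216*m (w(q, m) = -3*(72*m - 208) = -3*(-208 + 72*m) = 624 - 216*m)
1/(w(p(-2, -8), 136) - 70*u) = 1/((624 - 216*136) - 70*(-695)) = 1/((624 - 29376) + 48650) = 1/(-28752 + 48650) = 1/19898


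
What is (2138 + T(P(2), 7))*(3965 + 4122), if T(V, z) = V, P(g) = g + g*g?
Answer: 17338528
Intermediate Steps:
P(g) = g + g**2
(2138 + T(P(2), 7))*(3965 + 4122) = (2138 + 2*(1 + 2))*(3965 + 4122) = (2138 + 2*3)*8087 = (2138 + 6)*8087 = 2144*8087 = 17338528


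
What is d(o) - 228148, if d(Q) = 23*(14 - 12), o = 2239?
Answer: -228102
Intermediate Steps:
d(Q) = 46 (d(Q) = 23*2 = 46)
d(o) - 228148 = 46 - 228148 = -228102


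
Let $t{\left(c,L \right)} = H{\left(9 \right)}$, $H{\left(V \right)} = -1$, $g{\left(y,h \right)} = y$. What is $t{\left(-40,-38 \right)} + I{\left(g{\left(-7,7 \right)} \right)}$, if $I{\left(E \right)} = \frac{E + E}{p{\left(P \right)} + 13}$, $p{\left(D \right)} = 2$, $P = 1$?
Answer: $- \frac{29}{15} \approx -1.9333$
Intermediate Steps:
$t{\left(c,L \right)} = -1$
$I{\left(E \right)} = \frac{2 E}{15}$ ($I{\left(E \right)} = \frac{E + E}{2 + 13} = \frac{2 E}{15}$)
$t{\left(-40,-38 \right)} + I{\left(g{\left(-7,7 \right)} \right)} = -1 + \frac{2}{15} \left(-7\right) = -1 - \frac{14}{15} = - \frac{29}{15}$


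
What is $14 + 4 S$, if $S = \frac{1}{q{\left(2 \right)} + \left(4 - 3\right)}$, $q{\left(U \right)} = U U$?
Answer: $\frac{74}{5} \approx 14.8$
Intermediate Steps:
$q{\left(U \right)} = U^{2}$
$S = \frac{1}{5}$ ($S = \frac{1}{2^{2} + \left(4 - 3\right)} = \frac{1}{4 + 1} = \frac{1}{5} \approx 0.2$)
$14 + 4 S = 14 + 4 \cdot \frac{1}{5} = 14 + \frac{4}{5} = \frac{74}{5}$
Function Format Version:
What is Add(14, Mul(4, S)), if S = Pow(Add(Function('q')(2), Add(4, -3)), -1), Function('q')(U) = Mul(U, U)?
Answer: Rational(74, 5) ≈ 14.800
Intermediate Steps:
Function('q')(U) = Pow(U, 2)
S = Rational(1, 5) (S = Pow(Add(Pow(2, 2), Add(4, -3)), -1) = Pow(Add(4, 1), -1) = Pow(5, -1) = Rational(1, 5) ≈ 0.20000)
Add(14, Mul(4, S)) = Add(14, Mul(4, Rational(1, 5))) = Add(14, Rational(4, 5)) = Rational(74, 5)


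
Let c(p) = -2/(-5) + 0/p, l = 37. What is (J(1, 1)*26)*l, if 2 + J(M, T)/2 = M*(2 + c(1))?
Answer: 3848/5 ≈ 769.60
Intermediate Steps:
c(p) = ⅖ (c(p) = -2*(-⅕) + 0 = ⅖ + 0 = ⅖)
J(M, T) = -4 + 24*M/5 (J(M, T) = -4 + 2*(M*(2 + ⅖)) = -4 + 2*(M*(12/5)) = -4 + 2*(12*M/5) = -4 + 24*M/5)
(J(1, 1)*26)*l = ((-4 + (24/5)*1)*26)*37 = ((-4 + 24/5)*26)*37 = ((⅘)*26)*37 = (104/5)*37 = 3848/5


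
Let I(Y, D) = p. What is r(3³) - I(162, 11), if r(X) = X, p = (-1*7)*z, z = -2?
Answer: 13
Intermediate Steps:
p = 14 (p = -1*7*(-2) = -7*(-2) = 14)
I(Y, D) = 14
r(3³) - I(162, 11) = 3³ - 1*14 = 27 - 14 = 13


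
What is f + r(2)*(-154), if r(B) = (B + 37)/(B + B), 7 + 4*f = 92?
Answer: -5921/4 ≈ -1480.3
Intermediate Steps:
f = 85/4 (f = -7/4 + (¼)*92 = -7/4 + 23 = 85/4 ≈ 21.250)
r(B) = (37 + B)/(2*B) (r(B) = (37 + B)/((2*B)) = (37 + B)*(1/(2*B)) = (37 + B)/(2*B))
f + r(2)*(-154) = 85/4 + ((½)*(37 + 2)/2)*(-154) = 85/4 + ((½)*(½)*39)*(-154) = 85/4 + (39/4)*(-154) = 85/4 - 3003/2 = -5921/4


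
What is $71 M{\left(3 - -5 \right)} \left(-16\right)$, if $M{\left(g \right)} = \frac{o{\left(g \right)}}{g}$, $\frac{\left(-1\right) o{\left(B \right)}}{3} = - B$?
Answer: $-3408$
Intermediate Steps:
$o{\left(B \right)} = 3 B$ ($o{\left(B \right)} = - 3 \left(- B\right) = 3 B$)
$M{\left(g \right)} = 3$ ($M{\left(g \right)} = \frac{3 g}{g} = 3$)
$71 M{\left(3 - -5 \right)} \left(-16\right) = 71 \cdot 3 \left(-16\right) = 213 \left(-16\right) = -3408$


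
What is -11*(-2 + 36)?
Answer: -374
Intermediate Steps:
-11*(-2 + 36) = -11*34 = -374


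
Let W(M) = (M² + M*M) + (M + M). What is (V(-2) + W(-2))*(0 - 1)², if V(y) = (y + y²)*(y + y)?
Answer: -4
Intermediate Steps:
W(M) = 2*M + 2*M² (W(M) = (M² + M²) + 2*M = 2*M² + 2*M = 2*M + 2*M²)
V(y) = 2*y*(y + y²) (V(y) = (y + y²)*(2*y) = 2*y*(y + y²))
(V(-2) + W(-2))*(0 - 1)² = (2*(-2)²*(1 - 2) + 2*(-2)*(1 - 2))*(0 - 1)² = (2*4*(-1) + 2*(-2)*(-1))*(-1)² = (-8 + 4)*1 = -4*1 = -4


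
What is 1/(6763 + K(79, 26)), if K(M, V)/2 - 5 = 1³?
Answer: 1/6775 ≈ 0.00014760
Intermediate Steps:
K(M, V) = 12 (K(M, V) = 10 + 2*1³ = 10 + 2*1 = 10 + 2 = 12)
1/(6763 + K(79, 26)) = 1/(6763 + 12) = 1/6775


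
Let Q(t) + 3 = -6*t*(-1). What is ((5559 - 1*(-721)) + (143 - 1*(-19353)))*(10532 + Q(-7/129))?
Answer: 11669645808/43 ≈ 2.7139e+8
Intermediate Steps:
Q(t) = -3 + 6*t (Q(t) = -3 - 6*t*(-1) = -3 + 6*t)
((5559 - 1*(-721)) + (143 - 1*(-19353)))*(10532 + Q(-7/129)) = ((5559 - 1*(-721)) + (143 - 1*(-19353)))*(10532 + (-3 + 6*(-7/129))) = ((5559 + 721) + (143 + 19353))*(10532 + (-3 + 6*(-7*1/129))) = (6280 + 19496)*(10532 + (-3 + 6*(-7/129))) = 25776*(10532 + (-3 - 14/43)) = 25776*(10532 - 143/43) = 25776*(452733/43) = 11669645808/43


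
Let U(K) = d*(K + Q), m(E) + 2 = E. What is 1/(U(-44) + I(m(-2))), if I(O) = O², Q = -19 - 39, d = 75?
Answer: -1/7634 ≈ -0.00013099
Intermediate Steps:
Q = -58
m(E) = -2 + E
U(K) = -4350 + 75*K (U(K) = 75*(K - 58) = 75*(-58 + K) = -4350 + 75*K)
1/(U(-44) + I(m(-2))) = 1/((-4350 + 75*(-44)) + (-2 - 2)²) = 1/((-4350 - 3300) + (-4)²) = 1/(-7650 + 16) = 1/(-7634) = -1/7634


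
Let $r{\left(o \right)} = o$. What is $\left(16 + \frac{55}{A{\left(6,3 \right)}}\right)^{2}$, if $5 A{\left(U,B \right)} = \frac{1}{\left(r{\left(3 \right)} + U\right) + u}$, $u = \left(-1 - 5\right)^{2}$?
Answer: $153536881$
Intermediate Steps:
$u = 36$ ($u = \left(-6\right)^{2} = 36$)
$A{\left(U,B \right)} = \frac{1}{5 \left(39 + U\right)}$ ($A{\left(U,B \right)} = \frac{1}{5 \left(\left(3 + U\right) + 36\right)} = \frac{1}{5 \left(39 + U\right)}$)
$\left(16 + \frac{55}{A{\left(6,3 \right)}}\right)^{2} = \left(16 + \frac{55}{\frac{1}{5} \frac{1}{39 + 6}}\right)^{2} = \left(16 + \frac{55}{\frac{1}{5} \cdot \frac{1}{45}}\right)^{2} = \left(16 + 55 \frac{1}{\frac{1}{225}}\right)^{2} = \left(16 + 55 \cdot 225\right)^{2} = \left(16 + 12375\right)^{2} = 12391^{2} = 153536881$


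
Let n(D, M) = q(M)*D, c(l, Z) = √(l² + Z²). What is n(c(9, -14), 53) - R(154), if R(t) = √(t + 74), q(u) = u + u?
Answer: -2*√57 + 106*√277 ≈ 1749.1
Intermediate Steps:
q(u) = 2*u
c(l, Z) = √(Z² + l²)
n(D, M) = 2*D*M (n(D, M) = (2*M)*D = 2*D*M)
R(t) = √(74 + t)
n(c(9, -14), 53) - R(154) = 2*√((-14)² + 9²)*53 - √(74 + 154) = 2*√(196 + 81)*53 - √228 = 2*√277*53 - 2*√57 = 106*√277 - 2*√57 = -2*√57 + 106*√277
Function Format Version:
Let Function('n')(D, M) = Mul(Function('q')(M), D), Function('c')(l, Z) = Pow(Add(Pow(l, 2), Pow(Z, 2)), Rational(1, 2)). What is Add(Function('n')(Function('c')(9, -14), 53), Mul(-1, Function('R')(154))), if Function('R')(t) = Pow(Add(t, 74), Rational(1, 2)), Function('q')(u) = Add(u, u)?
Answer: Add(Mul(-2, Pow(57, Rational(1, 2))), Mul(106, Pow(277, Rational(1, 2)))) ≈ 1749.1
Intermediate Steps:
Function('q')(u) = Mul(2, u)
Function('c')(l, Z) = Pow(Add(Pow(Z, 2), Pow(l, 2)), Rational(1, 2))
Function('n')(D, M) = Mul(2, D, M) (Function('n')(D, M) = Mul(Mul(2, M), D) = Mul(2, D, M))
Function('R')(t) = Pow(Add(74, t), Rational(1, 2))
Add(Function('n')(Function('c')(9, -14), 53), Mul(-1, Function('R')(154))) = Add(Mul(2, Pow(Add(Pow(-14, 2), Pow(9, 2)), Rational(1, 2)), 53), Mul(-1, Pow(Add(74, 154), Rational(1, 2)))) = Add(Mul(2, Pow(Add(196, 81), Rational(1, 2)), 53), Mul(-1, Pow(228, Rational(1, 2)))) = Add(Mul(2, Pow(277, Rational(1, 2)), 53), Mul(-1, Mul(2, Pow(57, Rational(1, 2))))) = Add(Mul(106, Pow(277, Rational(1, 2))), Mul(-2, Pow(57, Rational(1, 2)))) = Add(Mul(-2, Pow(57, Rational(1, 2))), Mul(106, Pow(277, Rational(1, 2))))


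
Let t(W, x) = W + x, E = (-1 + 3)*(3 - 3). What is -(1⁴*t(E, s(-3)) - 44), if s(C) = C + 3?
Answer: 44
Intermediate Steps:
s(C) = 3 + C
E = 0 (E = 2*0 = 0)
-(1⁴*t(E, s(-3)) - 44) = -(1⁴*(0 + (3 - 3)) - 44) = -(1*(0 + 0) - 44) = -(1*0 - 44) = -(0 - 44) = -1*(-44) = 44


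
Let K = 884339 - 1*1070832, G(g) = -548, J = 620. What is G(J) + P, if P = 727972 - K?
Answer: 913917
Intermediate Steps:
K = -186493 (K = 884339 - 1070832 = -186493)
P = 914465 (P = 727972 - 1*(-186493) = 727972 + 186493 = 914465)
G(J) + P = -548 + 914465 = 913917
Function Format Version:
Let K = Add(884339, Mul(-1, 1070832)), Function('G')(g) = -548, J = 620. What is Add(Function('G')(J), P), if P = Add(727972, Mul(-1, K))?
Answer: 913917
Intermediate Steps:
K = -186493 (K = Add(884339, -1070832) = -186493)
P = 914465 (P = Add(727972, Mul(-1, -186493)) = Add(727972, 186493) = 914465)
Add(Function('G')(J), P) = Add(-548, 914465) = 913917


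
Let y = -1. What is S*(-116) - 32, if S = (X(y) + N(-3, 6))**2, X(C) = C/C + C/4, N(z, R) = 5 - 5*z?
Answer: -199909/4 ≈ -49977.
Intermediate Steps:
X(C) = 1 + C/4 (X(C) = 1 + C*(1/4) = 1 + C/4)
S = 6889/16 (S = ((1 + (1/4)*(-1)) + (5 - 5*(-3)))**2 = ((1 - 1/4) + (5 + 15))**2 = (3/4 + 20)**2 = (83/4)**2 = 6889/16 ≈ 430.56)
S*(-116) - 32 = (6889/16)*(-116) - 32 = -199781/4 - 32 = -199909/4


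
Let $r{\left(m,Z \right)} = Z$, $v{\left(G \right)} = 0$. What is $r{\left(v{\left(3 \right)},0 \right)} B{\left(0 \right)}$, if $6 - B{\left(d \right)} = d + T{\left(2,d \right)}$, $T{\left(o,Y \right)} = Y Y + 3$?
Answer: $0$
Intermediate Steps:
$T{\left(o,Y \right)} = 3 + Y^{2}$ ($T{\left(o,Y \right)} = Y^{2} + 3 = 3 + Y^{2}$)
$B{\left(d \right)} = 3 - d - d^{2}$ ($B{\left(d \right)} = 6 - \left(d + \left(3 + d^{2}\right)\right) = 6 - \left(3 + d + d^{2}\right) = 3 - d - d^{2}$)
$r{\left(v{\left(3 \right)},0 \right)} B{\left(0 \right)} = 0 \left(3 - 0 - 0^{2}\right) = 0 \left(3 + 0 - 0\right) = 0 \left(3 + 0 + 0\right) = 0 \cdot 3 = 0$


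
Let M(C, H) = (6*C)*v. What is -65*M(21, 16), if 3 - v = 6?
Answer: 24570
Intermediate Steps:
v = -3 (v = 3 - 1*6 = 3 - 6 = -3)
M(C, H) = -18*C (M(C, H) = (6*C)*(-3) = -18*C)
-65*M(21, 16) = -(-1170)*21 = -65*(-378) = 24570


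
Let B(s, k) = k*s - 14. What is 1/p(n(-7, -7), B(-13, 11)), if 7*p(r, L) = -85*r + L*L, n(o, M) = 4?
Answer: 7/24309 ≈ 0.00028796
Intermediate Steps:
B(s, k) = -14 + k*s
p(r, L) = -85*r/7 + L²/7 (p(r, L) = (-85*r + L*L)/7 = (-85*r + L²)/7 = (L² - 85*r)/7 = -85*r/7 + L²/7)
1/p(n(-7, -7), B(-13, 11)) = 1/(-85/7*4 + (-14 + 11*(-13))²/7) = 1/(-340/7 + (-14 - 143)²/7) = 1/(-340/7 + (⅐)*(-157)²) = 1/(-340/7 + (⅐)*24649) = 1/(-340/7 + 24649/7) = 1/(24309/7) = 7/24309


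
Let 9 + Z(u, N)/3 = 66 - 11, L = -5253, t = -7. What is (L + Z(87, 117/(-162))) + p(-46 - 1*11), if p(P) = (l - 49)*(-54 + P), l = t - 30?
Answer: 4431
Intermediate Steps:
Z(u, N) = 138 (Z(u, N) = -27 + 3*(66 - 11) = -27 + 3*55 = -27 + 165 = 138)
l = -37 (l = -7 - 30 = -37)
p(P) = 4644 - 86*P (p(P) = (-37 - 49)*(-54 + P) = -86*(-54 + P) = 4644 - 86*P)
(L + Z(87, 117/(-162))) + p(-46 - 1*11) = (-5253 + 138) + (4644 - 86*(-46 - 1*11)) = -5115 + (4644 - 86*(-46 - 11)) = -5115 + (4644 - 86*(-57)) = -5115 + (4644 + 4902) = -5115 + 9546 = 4431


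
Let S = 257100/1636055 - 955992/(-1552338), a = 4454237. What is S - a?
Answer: -377082327730080349/84657011553 ≈ -4.4542e+6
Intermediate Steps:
S = 65438719712/84657011553 (S = 257100*(1/1636055) - 955992*(-1/1552338) = 51420/327211 + 159332/258723 = 65438719712/84657011553 ≈ 0.77299)
S - a = 65438719712/84657011553 - 1*4454237 = 65438719712/84657011553 - 4454237 = -377082327730080349/84657011553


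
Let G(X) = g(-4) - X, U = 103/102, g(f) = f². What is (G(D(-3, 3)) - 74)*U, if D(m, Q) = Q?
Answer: -6283/102 ≈ -61.598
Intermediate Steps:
U = 103/102 (U = 103*(1/102) = 103/102 ≈ 1.0098)
G(X) = 16 - X (G(X) = (-4)² - X = 16 - X)
(G(D(-3, 3)) - 74)*U = ((16 - 1*3) - 74)*(103/102) = ((16 - 3) - 74)*(103/102) = (13 - 74)*(103/102) = -61*103/102 = -6283/102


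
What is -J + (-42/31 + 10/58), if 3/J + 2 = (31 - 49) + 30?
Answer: -13327/8990 ≈ -1.4824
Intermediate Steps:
J = 3/10 (J = 3/(-2 + ((31 - 49) + 30)) = 3/(-2 + (-18 + 30)) = 3/(-2 + 12) = 3/10 ≈ 0.30000)
-J + (-42/31 + 10/58) = -1*3/10 + (-42/31 + 10/58) = -3/10 + (-42*1/31 + 10*(1/58)) = -3/10 + (-42/31 + 5/29) = -3/10 - 1063/899 = -13327/8990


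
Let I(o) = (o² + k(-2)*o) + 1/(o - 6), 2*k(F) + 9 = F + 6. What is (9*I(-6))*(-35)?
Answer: -64155/4 ≈ -16039.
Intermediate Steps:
k(F) = -3/2 + F/2 (k(F) = -9/2 + (F + 6)/2 = -9/2 + (6 + F)/2 = -9/2 + (3 + F/2) = -3/2 + F/2)
I(o) = o² + 1/(-6 + o) - 5*o/2 (I(o) = (o² + (-3/2 + (½)*(-2))*o) + 1/(o - 6) = (o² + (-3/2 - 1)*o) + 1/(-6 + o) = (o² - 5*o/2) + 1/(-6 + o) = o² + 1/(-6 + o) - 5*o/2)
(9*I(-6))*(-35) = (9*((1 + (-6)³ + 15*(-6) - 17/2*(-6)²)/(-6 - 6)))*(-35) = (9*((1 - 216 - 90 - 17/2*36)/(-12)))*(-35) = (9*(-(1 - 216 - 90 - 306)/12))*(-35) = (9*(-1/12*(-611)))*(-35) = (9*(611/12))*(-35) = (1833/4)*(-35) = -64155/4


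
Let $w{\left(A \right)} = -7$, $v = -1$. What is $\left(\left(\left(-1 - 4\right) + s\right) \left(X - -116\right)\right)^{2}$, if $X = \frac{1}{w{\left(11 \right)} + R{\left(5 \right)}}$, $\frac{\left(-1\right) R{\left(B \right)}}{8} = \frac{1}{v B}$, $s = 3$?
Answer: $\frac{39112516}{729} \approx 53652.0$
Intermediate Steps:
$R{\left(B \right)} = \frac{8}{B}$ ($R{\left(B \right)} = - \frac{8}{\left(-1\right) B} = - 8 \left(- \frac{1}{B}\right) = \frac{8}{B}$)
$X = - \frac{5}{27}$ ($X = \frac{1}{-7 + \frac{8}{5}} = \frac{1}{- \frac{27}{5}} = - \frac{5}{27} \approx -0.18519$)
$\left(\left(\left(-1 - 4\right) + s\right) \left(X - -116\right)\right)^{2} = \left(\left(\left(-1 - 4\right) + 3\right) \left(- \frac{5}{27} - -116\right)\right)^{2} = \left(\left(-5 + 3\right) \left(- \frac{5}{27} + 116\right)\right)^{2} = \left(\left(-2\right) \frac{3127}{27}\right)^{2} = \left(- \frac{6254}{27}\right)^{2} = \frac{39112516}{729}$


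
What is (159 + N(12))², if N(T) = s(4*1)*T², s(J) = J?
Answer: 540225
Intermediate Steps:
N(T) = 4*T² (N(T) = (4*1)*T² = 4*T²)
(159 + N(12))² = (159 + 4*12²)² = (159 + 4*144)² = (159 + 576)² = 735² = 540225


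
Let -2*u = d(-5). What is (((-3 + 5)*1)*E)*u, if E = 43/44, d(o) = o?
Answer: 215/44 ≈ 4.8864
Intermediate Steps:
E = 43/44 (E = 43*(1/44) = 43/44 ≈ 0.97727)
u = 5/2 (u = -1/2*(-5) = 5/2 ≈ 2.5000)
(((-3 + 5)*1)*E)*u = (((-3 + 5)*1)*(43/44))*(5/2) = ((2*1)*(43/44))*(5/2) = (2*(43/44))*(5/2) = (43/22)*(5/2) = 215/44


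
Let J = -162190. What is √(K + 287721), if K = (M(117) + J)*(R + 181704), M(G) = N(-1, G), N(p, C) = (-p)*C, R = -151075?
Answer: 2*I*√1240961549 ≈ 70455.0*I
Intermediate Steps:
N(p, C) = -C*p
M(G) = G (M(G) = -1*G*(-1) = G)
K = -4964133917 (K = (117 - 162190)*(-151075 + 181704) = -162073*30629 = -4964133917)
√(K + 287721) = √(-4964133917 + 287721) = √(-4963846196) = 2*I*√1240961549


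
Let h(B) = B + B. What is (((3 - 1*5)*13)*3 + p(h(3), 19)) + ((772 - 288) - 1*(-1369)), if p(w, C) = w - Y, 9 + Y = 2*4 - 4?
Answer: 1786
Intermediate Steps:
h(B) = 2*B
Y = -5 (Y = -9 + (2*4 - 4) = -9 + (8 - 4) = -9 + 4 = -5)
p(w, C) = 5 + w (p(w, C) = w - 1*(-5) = w + 5 = 5 + w)
(((3 - 1*5)*13)*3 + p(h(3), 19)) + ((772 - 288) - 1*(-1369)) = (((3 - 1*5)*13)*3 + (5 + 2*3)) + ((772 - 288) - 1*(-1369)) = (((3 - 5)*13)*3 + (5 + 6)) + (484 + 1369) = (-2*13*3 + 11) + 1853 = (-26*3 + 11) + 1853 = (-78 + 11) + 1853 = -67 + 1853 = 1786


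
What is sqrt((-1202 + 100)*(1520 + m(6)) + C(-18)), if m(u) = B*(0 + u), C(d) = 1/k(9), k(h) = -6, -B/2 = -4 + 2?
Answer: I*sqrt(61253574)/6 ≈ 1304.4*I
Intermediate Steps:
B = 4 (B = -2*(-4 + 2) = -2*(-2) = 4)
C(d) = -1/6 (C(d) = 1/(-6) = -1/6)
m(u) = 4*u (m(u) = 4*(0 + u) = 4*u)
sqrt((-1202 + 100)*(1520 + m(6)) + C(-18)) = sqrt((-1202 + 100)*(1520 + 4*6) - 1/6) = sqrt(-1102*(1520 + 24) - 1/6) = sqrt(-1102*1544 - 1/6) = sqrt(-1701488 - 1/6) = sqrt(-10208929/6) = I*sqrt(61253574)/6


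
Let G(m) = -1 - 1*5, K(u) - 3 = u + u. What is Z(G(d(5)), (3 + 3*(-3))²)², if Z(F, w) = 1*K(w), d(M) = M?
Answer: 5625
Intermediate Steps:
K(u) = 3 + 2*u (K(u) = 3 + (u + u) = 3 + 2*u)
G(m) = -6 (G(m) = -1 - 5 = -6)
Z(F, w) = 3 + 2*w (Z(F, w) = 1*(3 + 2*w) = 3 + 2*w)
Z(G(d(5)), (3 + 3*(-3))²)² = (3 + 2*(3 + 3*(-3))²)² = (3 + 2*(3 - 9)²)² = (3 + 2*(-6)²)² = (3 + 2*36)² = (3 + 72)² = 75² = 5625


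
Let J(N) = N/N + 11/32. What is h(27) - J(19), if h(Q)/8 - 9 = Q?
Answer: 9173/32 ≈ 286.66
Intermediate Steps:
h(Q) = 72 + 8*Q
J(N) = 43/32 (J(N) = 1 + 11*(1/32) = 1 + 11/32 = 43/32)
h(27) - J(19) = (72 + 8*27) - 1*43/32 = (72 + 216) - 43/32 = 288 - 43/32 = 9173/32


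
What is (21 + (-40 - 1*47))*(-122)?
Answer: 8052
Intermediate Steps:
(21 + (-40 - 1*47))*(-122) = (21 + (-40 - 47))*(-122) = (21 - 87)*(-122) = -66*(-122) = 8052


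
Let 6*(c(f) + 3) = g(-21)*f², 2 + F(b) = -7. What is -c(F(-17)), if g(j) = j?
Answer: 573/2 ≈ 286.50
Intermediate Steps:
F(b) = -9 (F(b) = -2 - 7 = -9)
c(f) = -3 - 7*f²/2 (c(f) = -3 + (-21*f²)/6 = -3 - 7*f²/2)
-c(F(-17)) = -(-3 - 7/2*(-9)²) = -(-3 - 7/2*81) = -(-3 - 567/2) = -1*(-573/2) = 573/2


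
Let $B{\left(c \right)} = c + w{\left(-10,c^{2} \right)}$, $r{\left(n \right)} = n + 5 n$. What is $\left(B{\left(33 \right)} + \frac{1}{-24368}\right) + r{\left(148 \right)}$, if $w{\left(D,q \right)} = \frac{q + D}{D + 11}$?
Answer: $\frac{48735999}{24368} \approx 2000.0$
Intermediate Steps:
$r{\left(n \right)} = 6 n$
$w{\left(D,q \right)} = \frac{D + q}{11 + D}$
$B{\left(c \right)} = -10 + c + c^{2}$ ($B{\left(c \right)} = c + \frac{-10 + c^{2}}{11 - 10} = c + \frac{-10 + c^{2}}{1} = c + 1 \left(-10 + c^{2}\right) = c + \left(-10 + c^{2}\right) = -10 + c + c^{2}$)
$\left(B{\left(33 \right)} + \frac{1}{-24368}\right) + r{\left(148 \right)} = \left(\left(-10 + 33 + 33^{2}\right) + \frac{1}{-24368}\right) + 6 \cdot 148 = \left(\left(-10 + 33 + 1089\right) - \frac{1}{24368}\right) + 888 = \left(1112 - \frac{1}{24368}\right) + 888 = \frac{27097215}{24368} + 888 = \frac{48735999}{24368}$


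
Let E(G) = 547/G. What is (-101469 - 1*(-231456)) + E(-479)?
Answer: 62263226/479 ≈ 1.2999e+5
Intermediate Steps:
(-101469 - 1*(-231456)) + E(-479) = (-101469 - 1*(-231456)) + 547/(-479) = (-101469 + 231456) + 547*(-1/479) = 129987 - 547/479 = 62263226/479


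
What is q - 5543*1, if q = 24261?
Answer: 18718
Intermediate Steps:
q - 5543*1 = 24261 - 5543*1 = 24261 - 5543 = 18718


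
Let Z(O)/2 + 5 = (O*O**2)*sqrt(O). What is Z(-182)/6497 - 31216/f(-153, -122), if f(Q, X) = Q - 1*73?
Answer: 101404046/734161 - 12057136*I*sqrt(182)/6497 ≈ 138.12 - 25036.0*I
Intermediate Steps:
f(Q, X) = -73 + Q (f(Q, X) = Q - 73 = -73 + Q)
Z(O) = -10 + 2*O**(7/2) (Z(O) = -10 + 2*((O*O**2)*sqrt(O)) = -10 + 2*(O**3*sqrt(O)) = -10 + 2*O**(7/2))
Z(-182)/6497 - 31216/f(-153, -122) = (-10 + 2*(-182)**(7/2))/6497 - 31216/(-73 - 153) = (-10 + 2*(-6028568*I*sqrt(182)))*(1/6497) - 31216/(-226) = (-10 - 12057136*I*sqrt(182))*(1/6497) - 31216*(-1/226) = (-10/6497 - 12057136*I*sqrt(182)/6497) + 15608/113 = 101404046/734161 - 12057136*I*sqrt(182)/6497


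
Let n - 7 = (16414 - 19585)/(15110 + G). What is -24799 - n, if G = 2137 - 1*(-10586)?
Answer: -690422227/27833 ≈ -24806.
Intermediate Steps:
G = 12723 (G = 2137 + 10586 = 12723)
n = 191660/27833 (n = 7 + (16414 - 19585)/(15110 + 12723) = 7 - 3171/27833 = 191660/27833 ≈ 6.8861)
-24799 - n = -24799 - 1*191660/27833 = -24799 - 191660/27833 = -690422227/27833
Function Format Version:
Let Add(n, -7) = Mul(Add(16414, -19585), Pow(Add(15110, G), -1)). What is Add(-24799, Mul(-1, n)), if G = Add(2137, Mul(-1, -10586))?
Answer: Rational(-690422227, 27833) ≈ -24806.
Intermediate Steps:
G = 12723 (G = Add(2137, 10586) = 12723)
n = Rational(191660, 27833) (n = Add(7, Mul(Add(16414, -19585), Pow(Add(15110, 12723), -1))) = Add(7, Mul(-3171, Pow(27833, -1))) = Add(7, Mul(-3171, Rational(1, 27833))) = Add(7, Rational(-3171, 27833)) = Rational(191660, 27833) ≈ 6.8861)
Add(-24799, Mul(-1, n)) = Add(-24799, Mul(-1, Rational(191660, 27833))) = Add(-24799, Rational(-191660, 27833)) = Rational(-690422227, 27833)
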